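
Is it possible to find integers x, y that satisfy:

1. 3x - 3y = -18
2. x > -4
Yes

Take x = -3, y = 3. Substituting into each constraint:
  (1) 3(-3) - 3(3) = -18 ✓
  (2) -3 > -4 ✓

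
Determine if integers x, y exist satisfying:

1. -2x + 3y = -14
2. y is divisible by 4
Yes

Take x = 7, y = 0. Substituting into each constraint:
  (1) -2(7) + 3(0) = -14 ✓
  (2) 0 = 4 × 0, remainder 0 ✓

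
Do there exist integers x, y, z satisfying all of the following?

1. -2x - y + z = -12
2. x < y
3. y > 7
Yes

Take x = 0, y = 8, z = -4. Substituting into each constraint:
  (1) -2(0) + (-8) + (-4) = -12 ✓
  (2) 0 < 8 ✓
  (3) 8 > 7 ✓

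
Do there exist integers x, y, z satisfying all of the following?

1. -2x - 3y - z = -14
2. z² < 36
Yes

Take x = 7, y = 0, z = 0. Substituting into each constraint:
  (1) -2(7) - 3(0) + 0 = -14 ✓
  (2) z² = (0)² = 0, and 0 < 36 ✓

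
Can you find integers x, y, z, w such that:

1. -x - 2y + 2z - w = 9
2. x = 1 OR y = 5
Yes

Take x = -19, y = 5, z = 0, w = 0. Substituting into each constraint:
  (1) 19 - 2(5) + 2(0) + 0 = 9 ✓
  (2) y = 5, target 5 ✓ (second branch holds)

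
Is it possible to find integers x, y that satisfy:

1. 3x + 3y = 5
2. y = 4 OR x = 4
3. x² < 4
No

Even the single constraint (3x + 3y = 5) is infeasible over the integers.

  - 3x + 3y = 5: every term on the left is divisible by 3, so the LHS ≡ 0 (mod 3), but the RHS 5 is not — no integer solution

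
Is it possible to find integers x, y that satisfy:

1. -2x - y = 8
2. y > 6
Yes

Take x = -8, y = 8. Substituting into each constraint:
  (1) -2(-8) + (-8) = 8 ✓
  (2) 8 > 6 ✓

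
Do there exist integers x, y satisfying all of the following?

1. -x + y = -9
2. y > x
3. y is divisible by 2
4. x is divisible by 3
No

A contradictory subset is {-x + y = -9, y > x}. No integer assignment can satisfy these jointly:

  - -x + y = -9: is a linear equation tying the variables together
  - y > x: bounds one variable relative to another variable

From the equation, x − y = 9, i.e. y − x = -9; but y > x requires y − x ≥ 1. Contradiction.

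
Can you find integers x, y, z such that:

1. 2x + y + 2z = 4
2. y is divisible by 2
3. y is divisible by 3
Yes

Take x = 2, y = 0, z = 0. Substituting into each constraint:
  (1) 2(2) + 0 + 2(0) = 4 ✓
  (2) 0 = 2 × 0, remainder 0 ✓
  (3) 0 = 3 × 0, remainder 0 ✓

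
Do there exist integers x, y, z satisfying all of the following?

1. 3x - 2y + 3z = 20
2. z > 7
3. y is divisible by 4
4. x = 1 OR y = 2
Yes

Take x = 1, y = 8, z = 11. Substituting into each constraint:
  (1) 3(1) - 2(8) + 3(11) = 20 ✓
  (2) 11 > 7 ✓
  (3) 8 = 4 × 2, remainder 0 ✓
  (4) x = 1, target 1 ✓ (first branch holds)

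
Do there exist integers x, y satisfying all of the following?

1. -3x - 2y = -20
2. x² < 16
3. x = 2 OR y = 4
Yes

Take x = 2, y = 7. Substituting into each constraint:
  (1) -3(2) - 2(7) = -20 ✓
  (2) x² = (2)² = 4, and 4 < 16 ✓
  (3) x = 2, target 2 ✓ (first branch holds)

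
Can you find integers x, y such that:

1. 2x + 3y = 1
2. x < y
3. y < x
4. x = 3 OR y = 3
No

A contradictory subset is {x < y, y < x}. No integer assignment can satisfy these jointly:

  - x < y: bounds one variable relative to another variable
  - y < x: bounds one variable relative to another variable

Direct contradiction: y > x and x > y cannot both hold.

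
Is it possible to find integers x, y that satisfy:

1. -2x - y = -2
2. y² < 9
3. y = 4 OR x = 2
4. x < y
No

The full constraint system is jointly infeasible over the integers. Each constraint and what it forces:

  - -2x - y = -2: is a linear equation tying the variables together
  - y² < 9: restricts y to |y| ≤ 2
  - y = 4 OR x = 2: forces a choice: either y = 4 or x = 2
  - x < y: bounds one variable relative to another variable

Split on the disjunction (y = 4 OR x = 2):
  • If y = 4: this contradicts y² < 9, which requires |y| ≤ 2.
  • If x = 2: the equation forces y = -2, giving (x, y) = (2, -2), which violates y > x.
Both branches are infeasible, so the system has no integer solution.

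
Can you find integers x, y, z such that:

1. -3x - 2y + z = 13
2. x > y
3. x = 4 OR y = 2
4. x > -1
Yes

Take x = 3, y = 2, z = 26. Substituting into each constraint:
  (1) -3(3) - 2(2) + 26 = 13 ✓
  (2) 3 > 2 ✓
  (3) y = 2, target 2 ✓ (second branch holds)
  (4) 3 > -1 ✓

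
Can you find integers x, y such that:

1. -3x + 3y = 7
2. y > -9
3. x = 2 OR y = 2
No

Even the single constraint (-3x + 3y = 7) is infeasible over the integers.

  - -3x + 3y = 7: every term on the left is divisible by 3, so the LHS ≡ 0 (mod 3), but the RHS 7 is not — no integer solution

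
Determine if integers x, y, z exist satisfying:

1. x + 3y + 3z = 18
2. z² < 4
Yes

Take x = 18, y = 0, z = 0. Substituting into each constraint:
  (1) 18 + 3(0) + 3(0) = 18 ✓
  (2) z² = (0)² = 0, and 0 < 4 ✓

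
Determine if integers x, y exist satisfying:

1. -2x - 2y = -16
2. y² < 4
Yes

Take x = 8, y = 0. Substituting into each constraint:
  (1) -2(8) - 2(0) = -16 ✓
  (2) y² = (0)² = 0, and 0 < 4 ✓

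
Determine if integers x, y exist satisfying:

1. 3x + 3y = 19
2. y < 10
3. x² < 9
No

Even the single constraint (3x + 3y = 19) is infeasible over the integers.

  - 3x + 3y = 19: every term on the left is divisible by 3, so the LHS ≡ 0 (mod 3), but the RHS 19 is not — no integer solution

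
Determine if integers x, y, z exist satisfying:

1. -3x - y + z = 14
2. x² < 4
Yes

Take x = 0, y = 0, z = 14. Substituting into each constraint:
  (1) -3(0) + 0 + 14 = 14 ✓
  (2) x² = (0)² = 0, and 0 < 4 ✓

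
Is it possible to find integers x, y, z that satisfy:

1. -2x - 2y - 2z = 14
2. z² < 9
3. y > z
Yes

Take x = -6, y = 0, z = -1. Substituting into each constraint:
  (1) -2(-6) - 2(0) - 2(-1) = 14 ✓
  (2) z² = (-1)² = 1, and 1 < 9 ✓
  (3) 0 > -1 ✓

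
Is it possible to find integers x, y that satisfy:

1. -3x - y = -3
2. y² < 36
Yes

Take x = 1, y = 0. Substituting into each constraint:
  (1) -3(1) + 0 = -3 ✓
  (2) y² = (0)² = 0, and 0 < 36 ✓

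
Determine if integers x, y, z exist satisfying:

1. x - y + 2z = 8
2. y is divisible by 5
Yes

Take x = 0, y = 0, z = 4. Substituting into each constraint:
  (1) 0 + 0 + 2(4) = 8 ✓
  (2) 0 = 5 × 0, remainder 0 ✓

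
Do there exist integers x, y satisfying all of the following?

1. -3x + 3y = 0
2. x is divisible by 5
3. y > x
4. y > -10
No

A contradictory subset is {-3x + 3y = 0, y > x}. No integer assignment can satisfy these jointly:

  - -3x + 3y = 0: is a linear equation tying the variables together
  - y > x: bounds one variable relative to another variable

From the equation, x − y = 0, i.e. y − x = 0; but y > x requires y − x ≥ 1. Contradiction.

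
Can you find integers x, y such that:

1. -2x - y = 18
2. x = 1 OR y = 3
Yes

Take x = 1, y = -20. Substituting into each constraint:
  (1) -2(1) + 20 = 18 ✓
  (2) x = 1, target 1 ✓ (first branch holds)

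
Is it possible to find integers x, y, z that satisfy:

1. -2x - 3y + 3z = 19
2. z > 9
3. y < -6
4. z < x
Yes

Take x = 16, y = -7, z = 10. Substituting into each constraint:
  (1) -2(16) - 3(-7) + 3(10) = 19 ✓
  (2) 10 > 9 ✓
  (3) -7 < -6 ✓
  (4) 10 < 16 ✓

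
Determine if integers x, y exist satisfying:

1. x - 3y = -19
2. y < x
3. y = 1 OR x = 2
No

The full constraint system is jointly infeasible over the integers. Each constraint and what it forces:

  - x - 3y = -19: is a linear equation tying the variables together
  - y < x: bounds one variable relative to another variable
  - y = 1 OR x = 2: forces a choice: either y = 1 or x = 2

Split on the disjunction (y = 1 OR x = 2):
  • If y = 1: the equation forces x = -16, giving (y, x) = (1, -16), which violates x > y.
  • If x = 2: the equation forces y = 7, giving (x, y) = (2, 7), which violates x > y.
Both branches are infeasible, so the system has no integer solution.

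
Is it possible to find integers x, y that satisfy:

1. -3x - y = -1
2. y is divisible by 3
No

The full constraint system is jointly infeasible over the integers. Each constraint and what it forces:

  - -3x - y = -1: is a linear equation tying the variables together
  - y is divisible by 3: restricts y to multiples of 3

Modular obstruction: writing y = 3y', every remaining term of the linear equation is divisible by 3, so the left side is ≡ 0 (mod 3); but the right side -1 ≡ 2 (mod 3). No integers can satisfy it.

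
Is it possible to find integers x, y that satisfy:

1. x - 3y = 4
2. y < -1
Yes

Take x = -2, y = -2. Substituting into each constraint:
  (1) (-2) - 3(-2) = 4 ✓
  (2) -2 < -1 ✓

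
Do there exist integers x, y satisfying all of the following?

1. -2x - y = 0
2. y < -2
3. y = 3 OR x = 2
Yes

Take x = 2, y = -4. Substituting into each constraint:
  (1) -2(2) + 4 = 0 ✓
  (2) -4 < -2 ✓
  (3) x = 2, target 2 ✓ (second branch holds)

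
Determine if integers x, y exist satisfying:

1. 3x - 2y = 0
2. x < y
Yes

Take x = 2, y = 3. Substituting into each constraint:
  (1) 3(2) - 2(3) = 0 ✓
  (2) 2 < 3 ✓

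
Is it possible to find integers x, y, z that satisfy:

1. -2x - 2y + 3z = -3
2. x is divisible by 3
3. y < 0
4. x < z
Yes

Take x = -12, y = -3, z = -11. Substituting into each constraint:
  (1) -2(-12) - 2(-3) + 3(-11) = -3 ✓
  (2) -12 = 3 × -4, remainder 0 ✓
  (3) -3 < 0 ✓
  (4) -12 < -11 ✓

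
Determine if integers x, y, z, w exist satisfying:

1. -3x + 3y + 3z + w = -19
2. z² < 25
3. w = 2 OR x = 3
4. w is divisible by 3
No

A contradictory subset is {-3x + 3y + 3z + w = -19, w is divisible by 3}. No integer assignment can satisfy these jointly:

  - -3x + 3y + 3z + w = -19: is a linear equation tying the variables together
  - w is divisible by 3: restricts w to multiples of 3

Modular obstruction: writing w = 3w', every remaining term of the linear equation is divisible by 3, so the left side is ≡ 0 (mod 3); but the right side -19 ≡ 2 (mod 3). No integers can satisfy it.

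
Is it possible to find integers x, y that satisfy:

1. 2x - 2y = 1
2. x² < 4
No

Even the single constraint (2x - 2y = 1) is infeasible over the integers.

  - 2x - 2y = 1: every term on the left is divisible by 2, so the LHS ≡ 0 (mod 2), but the RHS 1 is not — no integer solution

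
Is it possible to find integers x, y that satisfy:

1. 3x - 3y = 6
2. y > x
No

The full constraint system is jointly infeasible over the integers. Each constraint and what it forces:

  - 3x - 3y = 6: is a linear equation tying the variables together
  - y > x: bounds one variable relative to another variable

From the equation, x − y = 2, i.e. y − x = -2; but y > x requires y − x ≥ 1. Contradiction.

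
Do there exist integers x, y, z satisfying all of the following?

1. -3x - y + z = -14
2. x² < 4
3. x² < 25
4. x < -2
No

A contradictory subset is {x² < 4, x < -2}. No integer assignment can satisfy these jointly:

  - x² < 4: restricts x to |x| ≤ 1
  - x < -2: bounds one variable relative to a constant

Direct contradiction: the bounds on x require x ≥ -1 and x ≤ -3 simultaneously, which is empty.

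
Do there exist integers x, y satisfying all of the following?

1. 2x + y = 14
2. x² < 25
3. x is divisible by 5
Yes

Take x = 0, y = 14. Substituting into each constraint:
  (1) 2(0) + 14 = 14 ✓
  (2) x² = (0)² = 0, and 0 < 25 ✓
  (3) 0 = 5 × 0, remainder 0 ✓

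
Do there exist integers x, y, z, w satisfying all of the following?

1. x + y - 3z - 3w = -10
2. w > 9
Yes

Take x = 20, y = 0, z = 0, w = 10. Substituting into each constraint:
  (1) 20 + 0 - 3(0) - 3(10) = -10 ✓
  (2) 10 > 9 ✓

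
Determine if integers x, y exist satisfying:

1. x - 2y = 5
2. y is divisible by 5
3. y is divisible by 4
Yes

Take x = 5, y = 0. Substituting into each constraint:
  (1) 5 - 2(0) = 5 ✓
  (2) 0 = 5 × 0, remainder 0 ✓
  (3) 0 = 4 × 0, remainder 0 ✓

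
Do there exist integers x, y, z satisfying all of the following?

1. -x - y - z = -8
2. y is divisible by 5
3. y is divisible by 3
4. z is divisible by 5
Yes

Take x = 8, y = 0, z = 0. Substituting into each constraint:
  (1) (-8) + 0 + 0 = -8 ✓
  (2) 0 = 5 × 0, remainder 0 ✓
  (3) 0 = 3 × 0, remainder 0 ✓
  (4) 0 = 5 × 0, remainder 0 ✓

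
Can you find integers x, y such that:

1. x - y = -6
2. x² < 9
Yes

Take x = 0, y = 6. Substituting into each constraint:
  (1) 0 + (-6) = -6 ✓
  (2) x² = (0)² = 0, and 0 < 9 ✓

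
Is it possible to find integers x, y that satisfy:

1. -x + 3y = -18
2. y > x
Yes

Take x = -12, y = -10. Substituting into each constraint:
  (1) 12 + 3(-10) = -18 ✓
  (2) -10 > -12 ✓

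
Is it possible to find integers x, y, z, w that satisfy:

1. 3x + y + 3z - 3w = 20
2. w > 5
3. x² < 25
Yes

Take x = 0, y = 38, z = 0, w = 6. Substituting into each constraint:
  (1) 3(0) + 38 + 3(0) - 3(6) = 20 ✓
  (2) 6 > 5 ✓
  (3) x² = (0)² = 0, and 0 < 25 ✓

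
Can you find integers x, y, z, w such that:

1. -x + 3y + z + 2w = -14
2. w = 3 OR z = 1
Yes

Take x = 0, y = -6, z = -2, w = 3. Substituting into each constraint:
  (1) 0 + 3(-6) + (-2) + 2(3) = -14 ✓
  (2) w = 3, target 3 ✓ (first branch holds)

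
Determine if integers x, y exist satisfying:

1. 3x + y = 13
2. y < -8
Yes

Take x = 8, y = -11. Substituting into each constraint:
  (1) 3(8) + (-11) = 13 ✓
  (2) -11 < -8 ✓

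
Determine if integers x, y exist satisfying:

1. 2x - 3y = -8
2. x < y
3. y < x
No

A contradictory subset is {x < y, y < x}. No integer assignment can satisfy these jointly:

  - x < y: bounds one variable relative to another variable
  - y < x: bounds one variable relative to another variable

Direct contradiction: y > x and x > y cannot both hold.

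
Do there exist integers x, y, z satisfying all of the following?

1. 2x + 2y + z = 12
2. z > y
Yes

Take x = 7, y = -1, z = 0. Substituting into each constraint:
  (1) 2(7) + 2(-1) + 0 = 12 ✓
  (2) 0 > -1 ✓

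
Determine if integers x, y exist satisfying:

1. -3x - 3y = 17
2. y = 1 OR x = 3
No

Even the single constraint (-3x - 3y = 17) is infeasible over the integers.

  - -3x - 3y = 17: every term on the left is divisible by 3, so the LHS ≡ 0 (mod 3), but the RHS 17 is not — no integer solution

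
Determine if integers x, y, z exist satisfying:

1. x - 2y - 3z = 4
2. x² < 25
Yes

Take x = 0, y = -2, z = 0. Substituting into each constraint:
  (1) 0 - 2(-2) - 3(0) = 4 ✓
  (2) x² = (0)² = 0, and 0 < 25 ✓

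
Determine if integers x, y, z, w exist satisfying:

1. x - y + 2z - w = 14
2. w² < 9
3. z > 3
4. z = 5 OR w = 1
Yes

Take x = -1, y = 0, z = 8, w = 1. Substituting into each constraint:
  (1) (-1) + 0 + 2(8) + (-1) = 14 ✓
  (2) w² = (1)² = 1, and 1 < 9 ✓
  (3) 8 > 3 ✓
  (4) w = 1, target 1 ✓ (second branch holds)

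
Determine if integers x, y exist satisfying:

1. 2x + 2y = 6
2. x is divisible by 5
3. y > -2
Yes

Take x = 0, y = 3. Substituting into each constraint:
  (1) 2(0) + 2(3) = 6 ✓
  (2) 0 = 5 × 0, remainder 0 ✓
  (3) 3 > -2 ✓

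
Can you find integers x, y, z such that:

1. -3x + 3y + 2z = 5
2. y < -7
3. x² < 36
Yes

Take x = 1, y = -8, z = 16. Substituting into each constraint:
  (1) -3(1) + 3(-8) + 2(16) = 5 ✓
  (2) -8 < -7 ✓
  (3) x² = (1)² = 1, and 1 < 36 ✓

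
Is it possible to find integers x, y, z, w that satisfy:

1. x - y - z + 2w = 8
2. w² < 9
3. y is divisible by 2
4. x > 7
Yes

Take x = 8, y = 0, z = 0, w = 0. Substituting into each constraint:
  (1) 8 + 0 + 0 + 2(0) = 8 ✓
  (2) w² = (0)² = 0, and 0 < 9 ✓
  (3) 0 = 2 × 0, remainder 0 ✓
  (4) 8 > 7 ✓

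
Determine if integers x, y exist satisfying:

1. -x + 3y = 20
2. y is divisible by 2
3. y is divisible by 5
Yes

Take x = -20, y = 0. Substituting into each constraint:
  (1) 20 + 3(0) = 20 ✓
  (2) 0 = 2 × 0, remainder 0 ✓
  (3) 0 = 5 × 0, remainder 0 ✓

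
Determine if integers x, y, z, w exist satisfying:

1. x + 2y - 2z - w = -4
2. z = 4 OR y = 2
Yes

Take x = 0, y = 0, z = 4, w = -4. Substituting into each constraint:
  (1) 0 + 2(0) - 2(4) + 4 = -4 ✓
  (2) z = 4, target 4 ✓ (first branch holds)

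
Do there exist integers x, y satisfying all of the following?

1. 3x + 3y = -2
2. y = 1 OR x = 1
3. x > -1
No

Even the single constraint (3x + 3y = -2) is infeasible over the integers.

  - 3x + 3y = -2: every term on the left is divisible by 3, so the LHS ≡ 0 (mod 3), but the RHS -2 is not — no integer solution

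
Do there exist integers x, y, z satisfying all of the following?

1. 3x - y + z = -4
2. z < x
Yes

Take x = 1, y = 7, z = 0. Substituting into each constraint:
  (1) 3(1) + (-7) + 0 = -4 ✓
  (2) 0 < 1 ✓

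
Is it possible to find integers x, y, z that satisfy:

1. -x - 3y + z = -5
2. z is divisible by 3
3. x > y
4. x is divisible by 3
No

A contradictory subset is {-x - 3y + z = -5, z is divisible by 3, x is divisible by 3}. No integer assignment can satisfy these jointly:

  - -x - 3y + z = -5: is a linear equation tying the variables together
  - z is divisible by 3: restricts z to multiples of 3
  - x is divisible by 3: restricts x to multiples of 3

Modular obstruction: writing x = 3x' and writing z = 3z', every remaining term of the linear equation is divisible by 3, so the left side is ≡ 0 (mod 3); but the right side -5 ≡ 1 (mod 3). No integers can satisfy it.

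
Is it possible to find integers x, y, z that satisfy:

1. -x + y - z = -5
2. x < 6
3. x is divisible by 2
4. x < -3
Yes

Take x = -4, y = 0, z = 9. Substituting into each constraint:
  (1) 4 + 0 + (-9) = -5 ✓
  (2) -4 < 6 ✓
  (3) -4 = 2 × -2, remainder 0 ✓
  (4) -4 < -3 ✓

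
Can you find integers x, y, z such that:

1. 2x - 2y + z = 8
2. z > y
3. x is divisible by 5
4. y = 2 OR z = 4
Yes

Take x = 0, y = -2, z = 4. Substituting into each constraint:
  (1) 2(0) - 2(-2) + 4 = 8 ✓
  (2) 4 > -2 ✓
  (3) 0 = 5 × 0, remainder 0 ✓
  (4) z = 4, target 4 ✓ (second branch holds)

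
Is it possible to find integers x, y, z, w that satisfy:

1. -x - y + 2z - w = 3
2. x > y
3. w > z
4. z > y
Yes

Take x = -2, y = -3, z = 0, w = 2. Substituting into each constraint:
  (1) 2 + 3 + 2(0) + (-2) = 3 ✓
  (2) -2 > -3 ✓
  (3) 2 > 0 ✓
  (4) 0 > -3 ✓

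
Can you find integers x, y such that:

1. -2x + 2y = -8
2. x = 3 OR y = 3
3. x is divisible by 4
No

The full constraint system is jointly infeasible over the integers. Each constraint and what it forces:

  - -2x + 2y = -8: is a linear equation tying the variables together
  - x = 3 OR y = 3: forces a choice: either x = 3 or y = 3
  - x is divisible by 4: restricts x to multiples of 4

Split on the disjunction (x = 3 OR y = 3):
  • If x = 3: this contradicts the divisibility constraint — 3 is not a multiple of 4.
  • If y = 3: with y = 3, writing x = 4x', every remaining term of the linear equation is divisible by 8, so the left side is ≡ 0 (mod 8); but the right side -14 ≡ 2 (mod 8). No integers can satisfy it.
Both branches are infeasible, so the system has no integer solution.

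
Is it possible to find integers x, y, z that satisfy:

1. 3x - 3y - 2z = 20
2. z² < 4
Yes

Take x = 0, y = -6, z = -1. Substituting into each constraint:
  (1) 3(0) - 3(-6) - 2(-1) = 20 ✓
  (2) z² = (-1)² = 1, and 1 < 4 ✓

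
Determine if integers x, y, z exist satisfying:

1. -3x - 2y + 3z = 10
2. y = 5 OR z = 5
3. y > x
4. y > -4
Yes

Take x = -1, y = 4, z = 5. Substituting into each constraint:
  (1) -3(-1) - 2(4) + 3(5) = 10 ✓
  (2) z = 5, target 5 ✓ (second branch holds)
  (3) 4 > -1 ✓
  (4) 4 > -4 ✓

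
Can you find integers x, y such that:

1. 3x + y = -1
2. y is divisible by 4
Yes

Take x = 1, y = -4. Substituting into each constraint:
  (1) 3(1) + (-4) = -1 ✓
  (2) -4 = 4 × -1, remainder 0 ✓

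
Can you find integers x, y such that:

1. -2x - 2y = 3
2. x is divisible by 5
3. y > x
No

Even the single constraint (-2x - 2y = 3) is infeasible over the integers.

  - -2x - 2y = 3: every term on the left is divisible by 2, so the LHS ≡ 0 (mod 2), but the RHS 3 is not — no integer solution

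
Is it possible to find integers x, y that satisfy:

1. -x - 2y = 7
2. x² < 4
Yes

Take x = -1, y = -3. Substituting into each constraint:
  (1) 1 - 2(-3) = 7 ✓
  (2) x² = (-1)² = 1, and 1 < 4 ✓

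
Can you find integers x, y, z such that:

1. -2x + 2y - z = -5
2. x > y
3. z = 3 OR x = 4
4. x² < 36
Yes

Take x = 1, y = 0, z = 3. Substituting into each constraint:
  (1) -2(1) + 2(0) + (-3) = -5 ✓
  (2) 1 > 0 ✓
  (3) z = 3, target 3 ✓ (first branch holds)
  (4) x² = (1)² = 1, and 1 < 36 ✓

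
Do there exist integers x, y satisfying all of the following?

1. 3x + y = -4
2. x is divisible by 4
Yes

Take x = 0, y = -4. Substituting into each constraint:
  (1) 3(0) + (-4) = -4 ✓
  (2) 0 = 4 × 0, remainder 0 ✓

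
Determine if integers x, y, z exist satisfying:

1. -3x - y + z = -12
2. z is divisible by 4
Yes

Take x = 0, y = 12, z = 0. Substituting into each constraint:
  (1) -3(0) + (-12) + 0 = -12 ✓
  (2) 0 = 4 × 0, remainder 0 ✓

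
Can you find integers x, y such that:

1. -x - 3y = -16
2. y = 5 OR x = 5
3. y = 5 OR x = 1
Yes

Take x = 1, y = 5. Substituting into each constraint:
  (1) (-1) - 3(5) = -16 ✓
  (2) y = 5, target 5 ✓ (first branch holds)
  (3) y = 5, target 5 ✓ (first branch holds)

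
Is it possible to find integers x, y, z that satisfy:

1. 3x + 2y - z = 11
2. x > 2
Yes

Take x = 3, y = 0, z = -2. Substituting into each constraint:
  (1) 3(3) + 2(0) + 2 = 11 ✓
  (2) 3 > 2 ✓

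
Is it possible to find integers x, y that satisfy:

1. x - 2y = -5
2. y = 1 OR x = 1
Yes

Take x = 1, y = 3. Substituting into each constraint:
  (1) 1 - 2(3) = -5 ✓
  (2) x = 1, target 1 ✓ (second branch holds)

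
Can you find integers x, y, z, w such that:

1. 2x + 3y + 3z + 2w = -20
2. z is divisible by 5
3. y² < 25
Yes

Take x = 0, y = 0, z = 0, w = -10. Substituting into each constraint:
  (1) 2(0) + 3(0) + 3(0) + 2(-10) = -20 ✓
  (2) 0 = 5 × 0, remainder 0 ✓
  (3) y² = (0)² = 0, and 0 < 25 ✓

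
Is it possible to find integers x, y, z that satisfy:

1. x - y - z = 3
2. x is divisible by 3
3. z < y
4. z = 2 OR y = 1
Yes

Take x = 0, y = 1, z = -4. Substituting into each constraint:
  (1) 0 + (-1) + 4 = 3 ✓
  (2) 0 = 3 × 0, remainder 0 ✓
  (3) -4 < 1 ✓
  (4) y = 1, target 1 ✓ (second branch holds)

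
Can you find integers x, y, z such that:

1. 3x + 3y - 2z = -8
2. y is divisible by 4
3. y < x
Yes

Take x = 2, y = 0, z = 7. Substituting into each constraint:
  (1) 3(2) + 3(0) - 2(7) = -8 ✓
  (2) 0 = 4 × 0, remainder 0 ✓
  (3) 0 < 2 ✓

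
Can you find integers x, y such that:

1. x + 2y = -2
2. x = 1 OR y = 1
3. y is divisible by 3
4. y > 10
No

A contradictory subset is {x + 2y = -2, x = 1 OR y = 1, y > 10}. No integer assignment can satisfy these jointly:

  - x + 2y = -2: is a linear equation tying the variables together
  - x = 1 OR y = 1: forces a choice: either x = 1 or y = 1
  - y > 10: bounds one variable relative to a constant

Split on the disjunction (x = 1 OR y = 1):
  • If x = 1: with x = 1, every remaining term of the linear equation is divisible by 2, so the left side is ≡ 0 (mod 2); but the right side -3 ≡ 1 (mod 2). No integers can satisfy it.
  • If y = 1: this contradicts the bound y ≥ 11.
Both branches are infeasible, so the system has no integer solution.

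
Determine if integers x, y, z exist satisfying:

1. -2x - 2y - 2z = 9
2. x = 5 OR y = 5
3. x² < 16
No

Even the single constraint (-2x - 2y - 2z = 9) is infeasible over the integers.

  - -2x - 2y - 2z = 9: every term on the left is divisible by 2, so the LHS ≡ 0 (mod 2), but the RHS 9 is not — no integer solution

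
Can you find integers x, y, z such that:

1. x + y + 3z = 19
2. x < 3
Yes

Take x = 0, y = 1, z = 6. Substituting into each constraint:
  (1) 0 + 1 + 3(6) = 19 ✓
  (2) 0 < 3 ✓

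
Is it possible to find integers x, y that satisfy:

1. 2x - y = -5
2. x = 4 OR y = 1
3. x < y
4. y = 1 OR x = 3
Yes

Take x = -2, y = 1. Substituting into each constraint:
  (1) 2(-2) + (-1) = -5 ✓
  (2) y = 1, target 1 ✓ (second branch holds)
  (3) -2 < 1 ✓
  (4) y = 1, target 1 ✓ (first branch holds)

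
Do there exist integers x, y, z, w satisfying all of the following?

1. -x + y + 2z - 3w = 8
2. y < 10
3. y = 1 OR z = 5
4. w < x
Yes

Take x = 1, y = 1, z = 4, w = 0. Substituting into each constraint:
  (1) (-1) + 1 + 2(4) - 3(0) = 8 ✓
  (2) 1 < 10 ✓
  (3) y = 1, target 1 ✓ (first branch holds)
  (4) 0 < 1 ✓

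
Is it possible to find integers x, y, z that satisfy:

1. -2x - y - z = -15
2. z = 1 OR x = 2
Yes

Take x = 3, y = 8, z = 1. Substituting into each constraint:
  (1) -2(3) + (-8) + (-1) = -15 ✓
  (2) z = 1, target 1 ✓ (first branch holds)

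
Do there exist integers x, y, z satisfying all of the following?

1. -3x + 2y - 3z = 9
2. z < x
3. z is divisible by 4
Yes

Take x = 1, y = 6, z = 0. Substituting into each constraint:
  (1) -3(1) + 2(6) - 3(0) = 9 ✓
  (2) 0 < 1 ✓
  (3) 0 = 4 × 0, remainder 0 ✓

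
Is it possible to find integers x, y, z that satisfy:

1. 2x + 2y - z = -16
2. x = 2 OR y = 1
Yes

Take x = 3, y = 1, z = 24. Substituting into each constraint:
  (1) 2(3) + 2(1) + (-24) = -16 ✓
  (2) y = 1, target 1 ✓ (second branch holds)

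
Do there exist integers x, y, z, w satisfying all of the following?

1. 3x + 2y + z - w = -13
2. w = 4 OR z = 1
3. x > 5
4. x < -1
No

A contradictory subset is {x > 5, x < -1}. No integer assignment can satisfy these jointly:

  - x > 5: bounds one variable relative to a constant
  - x < -1: bounds one variable relative to a constant

Direct contradiction: the bounds on x require x ≥ 6 and x ≤ -2 simultaneously, which is empty.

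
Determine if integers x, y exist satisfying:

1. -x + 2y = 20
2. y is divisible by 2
Yes

Take x = -20, y = 0. Substituting into each constraint:
  (1) 20 + 2(0) = 20 ✓
  (2) 0 = 2 × 0, remainder 0 ✓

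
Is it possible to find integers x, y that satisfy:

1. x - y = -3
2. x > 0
Yes

Take x = 1, y = 4. Substituting into each constraint:
  (1) 1 + (-4) = -3 ✓
  (2) 1 > 0 ✓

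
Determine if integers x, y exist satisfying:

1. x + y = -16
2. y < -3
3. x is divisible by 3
Yes

Take x = 0, y = -16. Substituting into each constraint:
  (1) 0 + (-16) = -16 ✓
  (2) -16 < -3 ✓
  (3) 0 = 3 × 0, remainder 0 ✓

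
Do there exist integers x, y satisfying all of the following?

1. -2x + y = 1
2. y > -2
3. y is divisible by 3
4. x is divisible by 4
Yes

Take x = 4, y = 9. Substituting into each constraint:
  (1) -2(4) + 9 = 1 ✓
  (2) 9 > -2 ✓
  (3) 9 = 3 × 3, remainder 0 ✓
  (4) 4 = 4 × 1, remainder 0 ✓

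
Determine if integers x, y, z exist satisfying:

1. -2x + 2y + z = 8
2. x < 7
Yes

Take x = 0, y = 0, z = 8. Substituting into each constraint:
  (1) -2(0) + 2(0) + 8 = 8 ✓
  (2) 0 < 7 ✓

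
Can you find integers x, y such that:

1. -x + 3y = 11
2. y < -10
Yes

Take x = -44, y = -11. Substituting into each constraint:
  (1) 44 + 3(-11) = 11 ✓
  (2) -11 < -10 ✓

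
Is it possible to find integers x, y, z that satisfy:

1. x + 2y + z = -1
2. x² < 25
Yes

Take x = 0, y = 0, z = -1. Substituting into each constraint:
  (1) 0 + 2(0) + (-1) = -1 ✓
  (2) x² = (0)² = 0, and 0 < 25 ✓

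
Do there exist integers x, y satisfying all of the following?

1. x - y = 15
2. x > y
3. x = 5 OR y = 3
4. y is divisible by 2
Yes

Take x = 5, y = -10. Substituting into each constraint:
  (1) 5 + 10 = 15 ✓
  (2) 5 > -10 ✓
  (3) x = 5, target 5 ✓ (first branch holds)
  (4) -10 = 2 × -5, remainder 0 ✓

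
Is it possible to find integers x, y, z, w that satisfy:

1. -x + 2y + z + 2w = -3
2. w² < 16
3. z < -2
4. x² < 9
Yes

Take x = 0, y = 0, z = -3, w = 0. Substituting into each constraint:
  (1) 0 + 2(0) + (-3) + 2(0) = -3 ✓
  (2) w² = (0)² = 0, and 0 < 16 ✓
  (3) -3 < -2 ✓
  (4) x² = (0)² = 0, and 0 < 9 ✓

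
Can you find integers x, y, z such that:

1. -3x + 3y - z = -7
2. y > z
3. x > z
Yes

Take x = 4, y = 2, z = 1. Substituting into each constraint:
  (1) -3(4) + 3(2) + (-1) = -7 ✓
  (2) 2 > 1 ✓
  (3) 4 > 1 ✓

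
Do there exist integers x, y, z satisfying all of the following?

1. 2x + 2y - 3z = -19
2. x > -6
Yes

Take x = -5, y = 0, z = 3. Substituting into each constraint:
  (1) 2(-5) + 2(0) - 3(3) = -19 ✓
  (2) -5 > -6 ✓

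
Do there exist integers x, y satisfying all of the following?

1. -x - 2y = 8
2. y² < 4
Yes

Take x = -8, y = 0. Substituting into each constraint:
  (1) 8 - 2(0) = 8 ✓
  (2) y² = (0)² = 0, and 0 < 4 ✓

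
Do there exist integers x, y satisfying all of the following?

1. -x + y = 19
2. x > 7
Yes

Take x = 8, y = 27. Substituting into each constraint:
  (1) (-8) + 27 = 19 ✓
  (2) 8 > 7 ✓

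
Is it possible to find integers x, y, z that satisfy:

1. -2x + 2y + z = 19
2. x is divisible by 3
Yes

Take x = 0, y = 0, z = 19. Substituting into each constraint:
  (1) -2(0) + 2(0) + 19 = 19 ✓
  (2) 0 = 3 × 0, remainder 0 ✓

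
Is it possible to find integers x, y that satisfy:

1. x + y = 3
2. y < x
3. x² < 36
Yes

Take x = 2, y = 1. Substituting into each constraint:
  (1) 2 + 1 = 3 ✓
  (2) 1 < 2 ✓
  (3) x² = (2)² = 4, and 4 < 36 ✓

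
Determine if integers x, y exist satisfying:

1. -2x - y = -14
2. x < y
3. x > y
No

A contradictory subset is {x < y, x > y}. No integer assignment can satisfy these jointly:

  - x < y: bounds one variable relative to another variable
  - x > y: bounds one variable relative to another variable

Direct contradiction: y > x and x > y cannot both hold.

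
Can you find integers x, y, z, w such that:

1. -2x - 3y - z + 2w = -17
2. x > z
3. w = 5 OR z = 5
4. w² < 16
Yes

Take x = 6, y = 2, z = 5, w = 3. Substituting into each constraint:
  (1) -2(6) - 3(2) + (-5) + 2(3) = -17 ✓
  (2) 6 > 5 ✓
  (3) z = 5, target 5 ✓ (second branch holds)
  (4) w² = (3)² = 9, and 9 < 16 ✓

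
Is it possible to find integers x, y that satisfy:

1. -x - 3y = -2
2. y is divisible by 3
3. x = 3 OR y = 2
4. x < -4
No

A contradictory subset is {-x - 3y = -2, x = 3 OR y = 2, x < -4}. No integer assignment can satisfy these jointly:

  - -x - 3y = -2: is a linear equation tying the variables together
  - x = 3 OR y = 2: forces a choice: either x = 3 or y = 2
  - x < -4: bounds one variable relative to a constant

Split on the disjunction (x = 3 OR y = 2):
  • If x = 3: this contradicts the bound x ≤ -5.
  • If y = 2: the equation forces x = -4, which contradicts the bound x ≤ -5.
Both branches are infeasible, so the system has no integer solution.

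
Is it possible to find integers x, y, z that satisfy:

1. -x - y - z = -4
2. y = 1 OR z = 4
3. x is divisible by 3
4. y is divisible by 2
Yes

Take x = 0, y = 0, z = 4. Substituting into each constraint:
  (1) 0 + 0 + (-4) = -4 ✓
  (2) z = 4, target 4 ✓ (second branch holds)
  (3) 0 = 3 × 0, remainder 0 ✓
  (4) 0 = 2 × 0, remainder 0 ✓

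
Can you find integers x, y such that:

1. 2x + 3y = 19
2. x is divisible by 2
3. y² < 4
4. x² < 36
No

The full constraint system is jointly infeasible over the integers. Each constraint and what it forces:

  - 2x + 3y = 19: is a linear equation tying the variables together
  - x is divisible by 2: restricts x to multiples of 2
  - y² < 4: restricts y to |y| ≤ 1
  - x² < 36: restricts x to |x| ≤ 5

Range argument: with x ∈ [-5, 5], y ∈ [-1, 1], the left side of the equation is at most 13, but the right side is 19 > 13. No integer solution exists.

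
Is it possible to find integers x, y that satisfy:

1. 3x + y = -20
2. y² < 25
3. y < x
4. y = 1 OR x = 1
No

The full constraint system is jointly infeasible over the integers. Each constraint and what it forces:

  - 3x + y = -20: is a linear equation tying the variables together
  - y² < 25: restricts y to |y| ≤ 4
  - y < x: bounds one variable relative to another variable
  - y = 1 OR x = 1: forces a choice: either y = 1 or x = 1

Split on the disjunction (y = 1 OR x = 1):
  • If y = 1: the equation forces x = -7, giving (y, x) = (1, -7), which violates x > y.
  • If x = 1: the equation forces y = -23, but y² < 25 requires |y| ≤ 4.
Both branches are infeasible, so the system has no integer solution.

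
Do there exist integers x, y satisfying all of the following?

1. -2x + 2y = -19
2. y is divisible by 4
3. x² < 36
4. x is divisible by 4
No

Even the single constraint (-2x + 2y = -19) is infeasible over the integers.

  - -2x + 2y = -19: every term on the left is divisible by 2, so the LHS ≡ 0 (mod 2), but the RHS -19 is not — no integer solution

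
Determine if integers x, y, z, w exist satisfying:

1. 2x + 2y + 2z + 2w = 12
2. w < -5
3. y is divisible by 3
Yes

Take x = 12, y = 0, z = 0, w = -6. Substituting into each constraint:
  (1) 2(12) + 2(0) + 2(0) + 2(-6) = 12 ✓
  (2) -6 < -5 ✓
  (3) 0 = 3 × 0, remainder 0 ✓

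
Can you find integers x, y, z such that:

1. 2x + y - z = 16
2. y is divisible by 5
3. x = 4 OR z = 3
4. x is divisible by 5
No

The full constraint system is jointly infeasible over the integers. Each constraint and what it forces:

  - 2x + y - z = 16: is a linear equation tying the variables together
  - y is divisible by 5: restricts y to multiples of 5
  - x = 4 OR z = 3: forces a choice: either x = 4 or z = 3
  - x is divisible by 5: restricts x to multiples of 5

Split on the disjunction (x = 4 OR z = 3):
  • If x = 4: this contradicts the divisibility constraint — 4 is not a multiple of 5.
  • If z = 3: with z = 3, writing x = 5x' and writing y = 5y', every remaining term of the linear equation is divisible by 5, so the left side is ≡ 0 (mod 5); but the right side 19 ≡ 4 (mod 5). No integers can satisfy it.
Both branches are infeasible, so the system has no integer solution.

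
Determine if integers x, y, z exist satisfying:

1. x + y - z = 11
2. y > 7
Yes

Take x = 0, y = 11, z = 0. Substituting into each constraint:
  (1) 0 + 11 + 0 = 11 ✓
  (2) 11 > 7 ✓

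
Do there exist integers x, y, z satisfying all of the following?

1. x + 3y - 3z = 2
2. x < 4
Yes

Take x = 2, y = 0, z = 0. Substituting into each constraint:
  (1) 2 + 3(0) - 3(0) = 2 ✓
  (2) 2 < 4 ✓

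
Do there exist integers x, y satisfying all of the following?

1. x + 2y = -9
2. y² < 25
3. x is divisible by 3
Yes

Take x = -15, y = 3. Substituting into each constraint:
  (1) (-15) + 2(3) = -9 ✓
  (2) y² = (3)² = 9, and 9 < 25 ✓
  (3) -15 = 3 × -5, remainder 0 ✓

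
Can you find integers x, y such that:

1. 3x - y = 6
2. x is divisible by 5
Yes

Take x = 0, y = -6. Substituting into each constraint:
  (1) 3(0) + 6 = 6 ✓
  (2) 0 = 5 × 0, remainder 0 ✓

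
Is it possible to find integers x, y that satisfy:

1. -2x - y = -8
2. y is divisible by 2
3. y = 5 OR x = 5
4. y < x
Yes

Take x = 5, y = -2. Substituting into each constraint:
  (1) -2(5) + 2 = -8 ✓
  (2) -2 = 2 × -1, remainder 0 ✓
  (3) x = 5, target 5 ✓ (second branch holds)
  (4) -2 < 5 ✓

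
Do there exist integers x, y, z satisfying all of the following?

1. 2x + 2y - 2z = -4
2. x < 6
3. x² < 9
Yes

Take x = -2, y = 0, z = 0. Substituting into each constraint:
  (1) 2(-2) + 2(0) - 2(0) = -4 ✓
  (2) -2 < 6 ✓
  (3) x² = (-2)² = 4, and 4 < 9 ✓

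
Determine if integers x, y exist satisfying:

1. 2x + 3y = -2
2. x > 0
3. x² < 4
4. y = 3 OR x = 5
No

The full constraint system is jointly infeasible over the integers. Each constraint and what it forces:

  - 2x + 3y = -2: is a linear equation tying the variables together
  - x > 0: bounds one variable relative to a constant
  - x² < 4: restricts x to |x| ≤ 1
  - y = 3 OR x = 5: forces a choice: either y = 3 or x = 5

Split on the disjunction (y = 3 OR x = 5):
  • If y = 3: with y = 3, every remaining term of the linear equation is divisible by 2, so the left side is ≡ 0 (mod 2); but the right side -11 ≡ 1 (mod 2). No integers can satisfy it.
  • If x = 5: this contradicts x² < 4, which requires |x| ≤ 1.
Both branches are infeasible, so the system has no integer solution.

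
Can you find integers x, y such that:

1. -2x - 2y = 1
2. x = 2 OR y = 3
No

Even the single constraint (-2x - 2y = 1) is infeasible over the integers.

  - -2x - 2y = 1: every term on the left is divisible by 2, so the LHS ≡ 0 (mod 2), but the RHS 1 is not — no integer solution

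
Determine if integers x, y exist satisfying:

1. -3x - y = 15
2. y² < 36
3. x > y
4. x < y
No

A contradictory subset is {x > y, x < y}. No integer assignment can satisfy these jointly:

  - x > y: bounds one variable relative to another variable
  - x < y: bounds one variable relative to another variable

Direct contradiction: x > y and y > x cannot both hold.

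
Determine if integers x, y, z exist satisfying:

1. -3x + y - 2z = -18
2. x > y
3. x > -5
Yes

Take x = 0, y = -2, z = 8. Substituting into each constraint:
  (1) -3(0) + (-2) - 2(8) = -18 ✓
  (2) 0 > -2 ✓
  (3) 0 > -5 ✓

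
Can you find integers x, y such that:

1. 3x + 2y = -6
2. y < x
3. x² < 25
Yes

Take x = 0, y = -3. Substituting into each constraint:
  (1) 3(0) + 2(-3) = -6 ✓
  (2) -3 < 0 ✓
  (3) x² = (0)² = 0, and 0 < 25 ✓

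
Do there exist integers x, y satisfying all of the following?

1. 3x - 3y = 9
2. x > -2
Yes

Take x = 3, y = 0. Substituting into each constraint:
  (1) 3(3) - 3(0) = 9 ✓
  (2) 3 > -2 ✓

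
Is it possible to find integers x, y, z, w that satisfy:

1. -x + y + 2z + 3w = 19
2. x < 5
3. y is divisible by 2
Yes

Take x = -19, y = 0, z = 0, w = 0. Substituting into each constraint:
  (1) 19 + 0 + 2(0) + 3(0) = 19 ✓
  (2) -19 < 5 ✓
  (3) 0 = 2 × 0, remainder 0 ✓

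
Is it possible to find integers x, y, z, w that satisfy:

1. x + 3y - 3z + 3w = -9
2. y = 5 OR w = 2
Yes

Take x = 0, y = -5, z = 0, w = 2. Substituting into each constraint:
  (1) 0 + 3(-5) - 3(0) + 3(2) = -9 ✓
  (2) w = 2, target 2 ✓ (second branch holds)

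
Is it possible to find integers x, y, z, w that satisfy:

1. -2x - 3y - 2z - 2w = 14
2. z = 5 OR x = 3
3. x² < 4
Yes

Take x = 0, y = -8, z = 5, w = 0. Substituting into each constraint:
  (1) -2(0) - 3(-8) - 2(5) - 2(0) = 14 ✓
  (2) z = 5, target 5 ✓ (first branch holds)
  (3) x² = (0)² = 0, and 0 < 4 ✓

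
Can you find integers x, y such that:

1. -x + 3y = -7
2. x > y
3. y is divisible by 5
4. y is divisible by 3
Yes

Take x = 7, y = 0. Substituting into each constraint:
  (1) (-7) + 3(0) = -7 ✓
  (2) 7 > 0 ✓
  (3) 0 = 5 × 0, remainder 0 ✓
  (4) 0 = 3 × 0, remainder 0 ✓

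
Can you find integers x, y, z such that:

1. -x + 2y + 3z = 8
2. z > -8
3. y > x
Yes

Take x = 0, y = 1, z = 2. Substituting into each constraint:
  (1) 0 + 2(1) + 3(2) = 8 ✓
  (2) 2 > -8 ✓
  (3) 1 > 0 ✓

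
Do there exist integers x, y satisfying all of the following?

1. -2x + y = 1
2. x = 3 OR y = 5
Yes

Take x = 2, y = 5. Substituting into each constraint:
  (1) -2(2) + 5 = 1 ✓
  (2) y = 5, target 5 ✓ (second branch holds)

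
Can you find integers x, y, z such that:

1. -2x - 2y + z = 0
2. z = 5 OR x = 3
Yes

Take x = 3, y = 0, z = 6. Substituting into each constraint:
  (1) -2(3) - 2(0) + 6 = 0 ✓
  (2) x = 3, target 3 ✓ (second branch holds)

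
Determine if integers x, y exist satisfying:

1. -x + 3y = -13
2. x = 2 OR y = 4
Yes

Take x = 25, y = 4. Substituting into each constraint:
  (1) (-25) + 3(4) = -13 ✓
  (2) y = 4, target 4 ✓ (second branch holds)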